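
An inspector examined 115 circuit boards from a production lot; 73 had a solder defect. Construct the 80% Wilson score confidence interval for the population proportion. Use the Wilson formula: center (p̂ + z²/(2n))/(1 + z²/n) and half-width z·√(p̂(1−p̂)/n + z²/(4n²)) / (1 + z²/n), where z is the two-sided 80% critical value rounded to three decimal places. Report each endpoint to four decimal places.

(0.5757, 0.6901)

p̂ = 73/115 = 0.63478; z = 1.282, so z² = 1.643524.
Denominator 1 + z²/n = 1 + 1.643524/115 = 1.014292.
Adjusted center: (0.63478 + z²/(2n))/1.014292 = 0.63288.
Radicand: p̂(1−p̂)/n + z²/(4n²) = 0.002015945 + 0.000031069 = 0.002047014.
Half-width = z·√(radicand)/denom = 1.282·0.045244/1.014292 = 0.05719.
So the interval runs from 0.5757 to 0.6901.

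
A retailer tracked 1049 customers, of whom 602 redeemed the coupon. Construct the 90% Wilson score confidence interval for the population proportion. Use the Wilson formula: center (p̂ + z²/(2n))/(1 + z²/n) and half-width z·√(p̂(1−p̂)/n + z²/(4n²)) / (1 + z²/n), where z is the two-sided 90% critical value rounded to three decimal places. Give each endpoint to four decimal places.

(0.5486, 0.5988)

p̂ = 602/1049 = 0.57388; z = 1.645, so z² = 2.706025.
1 + z²/n = 1.002580.
Center = (0.57388 + 0.001290)/1.002580 = 0.57369.
Radicand: p̂(1−p̂)/n + z²/(4n²) = 0.000233119 + 0.000000615 = 0.000233734.
Half-width = 1.645·√0.000233734/1.002580 = 0.02508.
So the interval runs from 0.5486 to 0.5988.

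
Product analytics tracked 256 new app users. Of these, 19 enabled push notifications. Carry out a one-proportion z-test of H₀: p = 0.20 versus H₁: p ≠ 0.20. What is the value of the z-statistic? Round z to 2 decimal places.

Sample proportion p̂ = 19/256 = 0.07422.
SE₀ = √(0.20·0.80/256) = 0.025000.
z = (0.07422 − 0.20)/0.025000 = -0.12578/0.025000 = -5.03.

z = -5.03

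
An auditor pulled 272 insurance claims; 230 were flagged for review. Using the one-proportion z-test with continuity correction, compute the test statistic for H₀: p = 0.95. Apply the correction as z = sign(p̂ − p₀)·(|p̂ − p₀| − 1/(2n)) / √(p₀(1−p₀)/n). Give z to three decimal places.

The sample proportion is 230/272 = 0.84559. p̂ − p₀ = -0.104412.
Continuity correction 1/(2n) = 1/544 = 0.001838.
Corrected numerator: |-0.104412| − 0.001838 = 0.102574.
Under H₀, SE = √(p₀(1−p₀)/n) = √(0.95·0.05/272) = √0.000174632 = 0.013215.
z = −0.102574/0.013215 = -7.762.

z = -7.762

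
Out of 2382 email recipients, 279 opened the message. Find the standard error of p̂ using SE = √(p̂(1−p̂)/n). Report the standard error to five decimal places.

With x = 279 successes in n = 2382, p̂ = 0.11713.
p̂(1−p̂) = 0.103411.
SE = √(0.103411/2382) = 0.00659.

SE = 0.00659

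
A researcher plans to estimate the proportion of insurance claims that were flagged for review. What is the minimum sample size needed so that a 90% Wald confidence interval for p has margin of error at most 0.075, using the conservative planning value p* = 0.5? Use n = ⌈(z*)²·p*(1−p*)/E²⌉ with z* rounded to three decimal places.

For 90% confidence, z* = 1.645.
p*(1−p*) = 0.50·0.50 = 0.2500.
Required n before rounding: 2.706025 × 0.2500 / 0.075² = 120.268.
Rounding up, n = 121.

n = 121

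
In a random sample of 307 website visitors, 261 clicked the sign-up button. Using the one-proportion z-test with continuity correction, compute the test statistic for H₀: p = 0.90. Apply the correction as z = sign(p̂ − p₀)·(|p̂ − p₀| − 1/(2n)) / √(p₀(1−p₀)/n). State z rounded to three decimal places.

z = -2.816

The sample proportion is 261/307 = 0.85016. p̂ − p₀ = -0.049837.
Continuity correction 1/(2n) = 1/614 = 0.001629.
Corrected numerator: |-0.049837| − 0.001629 = 0.048208.
Null standard error: √(0.90·0.10/307) = √0.000293160 = 0.017122.
z = −0.048208/0.017122 = -2.816.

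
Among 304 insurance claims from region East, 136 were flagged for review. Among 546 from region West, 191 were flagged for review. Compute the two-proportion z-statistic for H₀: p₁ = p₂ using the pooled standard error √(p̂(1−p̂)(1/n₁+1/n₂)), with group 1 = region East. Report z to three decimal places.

p̂₁ = 136/304 = 0.44737, p̂₂ = 191/546 = 0.34982.
Pooling: p̂ = 327/850 = 0.38471.
Pooled SE = √[0.2367073·0.00512098] ≈ 0.034816.
z = (p̂₁ − p̂₂)/SE = (0.44737 − 0.34982)/0.034816 = 0.09755/0.034816 = 2.802.

z = 2.802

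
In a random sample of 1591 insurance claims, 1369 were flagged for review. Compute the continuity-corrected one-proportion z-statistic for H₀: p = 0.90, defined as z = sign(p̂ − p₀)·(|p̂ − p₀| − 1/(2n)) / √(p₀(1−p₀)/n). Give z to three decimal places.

With x = 1369 successes in n = 1591, p̂ = 0.86047. p̂ − p₀ = -0.039535.
Continuity correction 1/(2n) = 1/3182 = 0.000314.
Corrected numerator: |-0.039535| − 0.000314 = 0.039221.
Under H₀, SE = √(p₀(1−p₀)/n) = √(0.90·0.10/1591) = √0.000056568 = 0.007521.
z = (−)0.039221/0.007521 = -5.215.

z = -5.215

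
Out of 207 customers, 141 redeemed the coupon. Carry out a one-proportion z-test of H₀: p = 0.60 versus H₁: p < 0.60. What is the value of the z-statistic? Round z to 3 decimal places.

z = 2.384

The sample proportion is 141/207 = 0.68116.
Under H₀, SE = √(p₀(1−p₀)/n) = √(0.60·0.40/207) = √0.001159420 = 0.034050.
z = (p̂ − p₀)/SE = (0.68116 − 0.60)/0.034050 = 2.384.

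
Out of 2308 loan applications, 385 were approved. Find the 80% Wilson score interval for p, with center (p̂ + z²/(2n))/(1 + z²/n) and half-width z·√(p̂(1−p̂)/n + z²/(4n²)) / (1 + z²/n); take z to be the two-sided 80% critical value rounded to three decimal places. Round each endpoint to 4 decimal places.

(0.1571, 0.1770)

Here p̂ = 385/2308 = 0.16681 and z = 1.282 (z² = 1.643524).
Denominator 1 + z²/n = 1 + 1.643524/2308 = 1.000712.
Center = (0.16681 + 0.000356)/1.000712 = 0.16705.
Radicand: p̂(1−p̂)/n + z²/(4n²) = 0.000060219 + 0.000000077 = 0.000060296.
Half-width = z·√(radicand)/denom = 1.282·0.007765/1.000712 = 0.00995.
CI: 0.16705 ± 0.00995 = (0.1571, 0.1770).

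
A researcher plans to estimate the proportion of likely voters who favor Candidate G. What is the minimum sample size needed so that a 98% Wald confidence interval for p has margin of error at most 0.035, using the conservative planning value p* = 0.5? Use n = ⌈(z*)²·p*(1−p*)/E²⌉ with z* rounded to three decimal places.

z* = 2.326 at the 98% level.
p*(1−p*) = 0.50·0.50 = 0.2500.
(z*)²·p*(1−p*)/E² = 5.410276·0.2500/0.001225 = 1104.138.
⌈1104.138⌉ = 1105.

n = 1105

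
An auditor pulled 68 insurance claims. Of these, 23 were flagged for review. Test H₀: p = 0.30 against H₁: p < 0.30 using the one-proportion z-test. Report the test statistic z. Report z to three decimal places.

p̂ = 23/68 = 0.33824.
Null standard error: √(0.30·0.70/68) = √0.003088235 = 0.055572.
z = (p̂ − p₀)/SE = (0.33824 − 0.30)/0.055572 = 0.688.

z = 0.688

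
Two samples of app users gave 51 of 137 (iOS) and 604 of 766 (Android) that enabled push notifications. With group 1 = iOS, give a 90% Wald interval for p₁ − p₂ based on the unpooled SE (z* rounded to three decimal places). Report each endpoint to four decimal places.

p̂₁ = 51/137 = 0.37226, p̂₂ = 604/766 = 0.78851; p̂₁ − p̂₂ = -0.41625.
SE = √(0.001705717 + 0.000217704) = √0.001923421 = 0.043857.
For 90% confidence, z* = 1.645. Margin of error = 0.07214.
Interval: -0.41625 ± 0.07214 → (-0.4884, -0.3441).

(-0.4884, -0.3441)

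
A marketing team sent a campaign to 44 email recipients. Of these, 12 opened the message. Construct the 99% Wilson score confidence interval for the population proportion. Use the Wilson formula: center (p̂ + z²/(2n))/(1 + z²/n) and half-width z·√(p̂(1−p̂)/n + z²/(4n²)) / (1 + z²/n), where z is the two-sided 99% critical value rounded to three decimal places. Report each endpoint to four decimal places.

p̂ = 12/44 = 0.27273; z = 2.576, so z² = 6.635776.
Denominator 1 + z²/n = 1 + 6.635776/44 = 1.150813.
Adjusted center: (0.27273 + z²/(2n))/1.150813 = 0.30251.
Radicand: p̂(1−p̂)/n + z²/(4n²) = 0.004507889 + 0.000856893 = 0.005364782.
Half-width = 2.576·√0.005364782/1.150813 = 0.16395.
Interval: 0.30251 ± 0.16395 → (0.1386, 0.4665).

(0.1386, 0.4665)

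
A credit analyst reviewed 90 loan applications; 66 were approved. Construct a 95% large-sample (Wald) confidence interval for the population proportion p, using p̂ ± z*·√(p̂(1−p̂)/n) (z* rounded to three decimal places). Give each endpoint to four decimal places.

p̂ = 66/90 = 0.73333.
SE(p̂) = √(0.73333·0.26667/90) = 0.046614.
z* = 1.960 at the 95% level.
Margin = 1.960·0.046614 = 0.09136.
CI: 0.73333 ± 0.09136 = (0.6420, 0.8247).

(0.6420, 0.8247)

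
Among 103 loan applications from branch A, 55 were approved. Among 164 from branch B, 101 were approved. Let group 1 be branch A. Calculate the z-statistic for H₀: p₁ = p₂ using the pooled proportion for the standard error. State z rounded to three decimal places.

Sample proportions: p̂₁ = 55/103 = 0.53398 and p̂₂ = 101/164 = 0.61585.
Pooling: p̂ = 156/267 = 0.58427.
SE = √[p̂(1−p̂)(1/n₁+1/n₂)] = √[0.58427·0.41573·(1/103+1/164)] ≈ 0.061962.
z = -0.08187/0.061962 = -1.321.

z = -1.321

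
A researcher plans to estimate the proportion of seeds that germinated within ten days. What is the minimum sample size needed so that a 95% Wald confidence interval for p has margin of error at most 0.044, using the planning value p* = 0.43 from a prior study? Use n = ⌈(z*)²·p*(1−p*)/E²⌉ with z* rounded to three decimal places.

n = 487

z* = 1.960 at the 95% level.
p*(1−p*) = 0.2451.
(z*)²·p*(1−p*)/E² = 3.841600·0.2451/0.001936 = 486.351.
Rounding up, n = 487.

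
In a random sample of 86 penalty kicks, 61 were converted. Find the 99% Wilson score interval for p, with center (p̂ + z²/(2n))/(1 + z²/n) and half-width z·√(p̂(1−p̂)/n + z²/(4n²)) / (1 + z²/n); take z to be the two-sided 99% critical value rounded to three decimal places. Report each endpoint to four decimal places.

(0.5719, 0.8168)

p̂ = 61/86 = 0.70930; z = 2.576, so z² = 6.635776.
1 + z²/n = 1.077160.
Adjusted center: (0.70930 + z²/(2n))/1.077160 = 0.69431.
Radicand: p̂(1−p̂)/n + z²/(4n²) = 0.002397588 + 0.000224303 = 0.002621891.
Half-width = 2.576·√0.002621891/1.077160 = 0.12245.
CI: 0.69431 ± 0.12245 = (0.5719, 0.8168).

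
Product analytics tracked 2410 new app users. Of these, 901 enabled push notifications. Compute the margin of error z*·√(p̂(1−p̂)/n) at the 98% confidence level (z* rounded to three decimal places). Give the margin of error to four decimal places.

ME = 0.0229

The sample proportion is 901/2410 = 0.37386.
Standard error of p̂: √(0.234088/2410) = √0.000097132 = 0.009856.
z* = 2.326 at the 98% level.
So ME = 0.0229.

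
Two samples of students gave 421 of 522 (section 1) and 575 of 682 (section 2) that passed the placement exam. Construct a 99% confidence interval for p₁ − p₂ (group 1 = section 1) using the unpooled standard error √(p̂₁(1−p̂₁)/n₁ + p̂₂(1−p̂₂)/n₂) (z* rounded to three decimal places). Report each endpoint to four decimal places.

(-0.0938, 0.0206)

p̂₁ = 0.80651, p̂₂ = 0.84311, so the observed difference is -0.03660.
SE = √(0.000298945 + 0.000193954) = √0.000492899 = 0.022201.
z* = 2.576 at the 99% level. Margin = 2.576·0.022201 = 0.05719.
Interval: -0.03660 ± 0.05719 → (-0.0938, 0.0206).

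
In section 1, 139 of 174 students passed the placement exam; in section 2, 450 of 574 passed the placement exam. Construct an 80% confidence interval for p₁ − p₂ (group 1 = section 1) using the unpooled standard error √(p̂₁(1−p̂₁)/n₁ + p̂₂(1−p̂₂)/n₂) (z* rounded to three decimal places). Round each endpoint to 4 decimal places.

(-0.0299, 0.0596)

p̂₁ = 139/174 = 0.79885, p̂₂ = 450/574 = 0.78397; p̂₁ − p̂₂ = 0.01488.
Unpooled SE = √(p̂₁(1−p̂₁)/n₁ + p̂₂(1−p̂₂)/n₂) = √(0.000923496 + 0.000295052) = 0.034908.
The 80% critical value is z* = 1.282. Margin = 1.282·0.034908 = 0.04475.
Interval: 0.01488 ± 0.04475 → (-0.0299, 0.0596).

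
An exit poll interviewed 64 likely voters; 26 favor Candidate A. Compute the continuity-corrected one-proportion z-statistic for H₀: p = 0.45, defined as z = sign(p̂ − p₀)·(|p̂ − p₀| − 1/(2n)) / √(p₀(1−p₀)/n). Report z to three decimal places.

z = -0.578

The sample proportion is 26/64 = 0.40625. p̂ − p₀ = -0.043750.
1/(2n) = 0.007812.
Corrected numerator: |-0.043750| − 0.007812 = 0.035938.
Null standard error: √(0.45·0.55/64) = √0.003867188 = 0.062187.
z = (−)0.035938/0.062187 = -0.578.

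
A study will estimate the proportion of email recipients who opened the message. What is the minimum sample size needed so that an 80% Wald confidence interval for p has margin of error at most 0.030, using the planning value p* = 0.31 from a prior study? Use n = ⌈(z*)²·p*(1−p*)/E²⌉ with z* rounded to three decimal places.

n = 391

The 80% critical value is z* = 1.282.
p*(1−p*) = 0.2139.
(z*)²·p*(1−p*)/E² = 1.643524·0.2139/0.000900 = 390.611.
Rounding up, n = 391.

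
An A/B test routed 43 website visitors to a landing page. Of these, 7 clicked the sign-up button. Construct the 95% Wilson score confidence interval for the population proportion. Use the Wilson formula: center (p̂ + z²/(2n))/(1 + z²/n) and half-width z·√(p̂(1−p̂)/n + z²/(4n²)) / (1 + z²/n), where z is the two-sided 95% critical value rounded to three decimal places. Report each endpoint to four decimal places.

(0.0812, 0.2997)

Here p̂ = 7/43 = 0.16279 and z = 1.960 (z² = 3.841600).
Denominator 1 + z²/n = 1 + 3.841600/43 = 1.089340.
Adjusted center: (0.16279 + z²/(2n))/1.089340 = 0.19045.
Radicand: p̂(1−p̂)/n + z²/(4n²) = 0.003169532 + 0.000519416 = 0.003688948.
Half-width = z·√(radicand)/denom = 1.960·0.060737/1.089340 = 0.10928.
CI: 0.19045 ± 0.10928 = (0.0812, 0.2997).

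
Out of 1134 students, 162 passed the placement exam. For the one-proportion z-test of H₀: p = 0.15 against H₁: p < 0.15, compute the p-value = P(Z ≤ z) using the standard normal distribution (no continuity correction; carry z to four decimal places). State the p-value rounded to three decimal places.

p-value = 0.250

With x = 162 successes in n = 1134, p̂ = 0.14286.
Under H₀, SE = √(p₀(1−p₀)/n) = √(0.15·0.85/1134) = √0.000112434 = 0.010603.
z = (p̂ − p₀)/SE = (162/1134 − 0.15)/0.010603 ≈ -0.6736.
p-value = P(Z ≤ z) with z = -0.6736 → 0.250.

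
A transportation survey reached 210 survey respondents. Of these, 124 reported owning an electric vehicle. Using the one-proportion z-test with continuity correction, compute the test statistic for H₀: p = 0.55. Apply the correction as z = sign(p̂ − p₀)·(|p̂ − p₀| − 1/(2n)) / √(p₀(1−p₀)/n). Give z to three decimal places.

With x = 124 successes in n = 210, p̂ = 0.59048. p̂ − p₀ = 0.040476.
Continuity correction 1/(2n) = 1/420 = 0.002381.
Corrected numerator: |0.040476| − 0.002381 = 0.038095.
Null standard error: √(0.55·0.45/210) = √0.001178571 = 0.034330.
z = (+)0.038095/0.034330 = 1.110.

z = 1.110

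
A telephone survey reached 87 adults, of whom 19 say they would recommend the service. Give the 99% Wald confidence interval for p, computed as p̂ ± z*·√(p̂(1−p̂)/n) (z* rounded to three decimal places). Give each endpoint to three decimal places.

With x = 19 successes in n = 87, p̂ = 0.21839.
Standard error of p̂: √(0.170696/87) = √0.001962026 = 0.044295.
z* = 2.576 at the 99% level.
Margin of error: 2.576 × 0.044295 = 0.11410.
So the interval runs from 0.104 to 0.332.

(0.104, 0.332)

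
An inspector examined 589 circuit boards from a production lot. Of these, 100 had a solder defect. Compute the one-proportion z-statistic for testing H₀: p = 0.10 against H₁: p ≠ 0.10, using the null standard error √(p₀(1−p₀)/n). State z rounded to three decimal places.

z = 5.645

Sample proportion p̂ = 100/589 = 0.16978.
Under H₀, SE = √(p₀(1−p₀)/n) = √(0.10·0.90/589) = √0.000152801 = 0.012361.
Test statistic: z = 0.06978/0.012361 = 5.645.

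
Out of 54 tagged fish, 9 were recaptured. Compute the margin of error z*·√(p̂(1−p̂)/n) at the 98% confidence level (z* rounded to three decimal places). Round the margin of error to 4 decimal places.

ME = 0.1180

p̂ = 9/54 = 0.16667.
SE = √(p̂(1−p̂)/n) = √(0.138889/54) = 0.050715.
z* = 2.326 at the 98% level.
Margin of error = z*·SE = 2.326 × 0.050715 = 0.1180.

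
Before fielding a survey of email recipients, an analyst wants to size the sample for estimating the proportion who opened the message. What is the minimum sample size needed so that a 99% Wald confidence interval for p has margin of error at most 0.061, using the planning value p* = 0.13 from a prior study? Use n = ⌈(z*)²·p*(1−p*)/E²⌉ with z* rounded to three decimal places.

n = 202

z* = 2.576 at the 99% level.
p*(1−p*) = 0.13·0.87 = 0.1131.
Required n before rounding: 6.635776 × 0.1131 / 0.061² = 201.695.
⌈201.695⌉ = 202.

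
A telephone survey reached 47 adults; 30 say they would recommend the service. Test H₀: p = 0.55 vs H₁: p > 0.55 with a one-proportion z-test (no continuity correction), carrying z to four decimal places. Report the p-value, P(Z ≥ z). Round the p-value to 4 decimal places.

The sample proportion is 30/47 = 0.63830.
Under H₀, SE = √(p₀(1−p₀)/n) = √(0.55·0.45/47) = √0.005265957 = 0.072567.
z = (p̂ − p₀)/SE = (30/47 − 0.55)/0.072567 ≈ 1.2168.
From the standard normal, P(Z ≥ z) = 0.1118.

p-value = 0.1118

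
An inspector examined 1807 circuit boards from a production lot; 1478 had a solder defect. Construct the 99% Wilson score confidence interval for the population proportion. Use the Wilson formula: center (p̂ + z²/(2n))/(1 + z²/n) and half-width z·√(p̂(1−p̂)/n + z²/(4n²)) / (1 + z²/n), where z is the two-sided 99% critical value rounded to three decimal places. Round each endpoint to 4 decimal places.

(0.7934, 0.8401)

p̂ = 1478/1807 = 0.81793; z = 2.576, so z² = 6.635776.
1 + z²/n = 1.003672.
Center = (0.81793 + 0.001836)/1.003672 = 0.81677.
Radicand: p̂(1−p̂)/n + z²/(4n²) = 0.000082413 + 0.000000508 = 0.000082921.
Half-width = z·√(radicand)/denom = 2.576·0.009106/1.003672 = 0.02337.
Interval: 0.81677 ± 0.02337 → (0.7934, 0.8401).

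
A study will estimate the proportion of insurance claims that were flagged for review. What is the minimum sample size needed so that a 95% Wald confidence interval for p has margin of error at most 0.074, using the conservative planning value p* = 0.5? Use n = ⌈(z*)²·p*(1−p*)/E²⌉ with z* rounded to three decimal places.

For 95% confidence, z* = 1.960.
p*(1−p*) = 0.50·0.50 = 0.2500.
(z*)²·p*(1−p*)/E² = 3.841600·0.2500/0.005476 = 175.383.
⌈175.383⌉ = 176.

n = 176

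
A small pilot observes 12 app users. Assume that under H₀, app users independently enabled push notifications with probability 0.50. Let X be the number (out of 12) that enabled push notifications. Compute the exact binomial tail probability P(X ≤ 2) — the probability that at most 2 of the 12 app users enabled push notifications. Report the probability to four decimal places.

X ~ Binomial(n=12, p=0.50).
P(X ≤ 2) = C(12,0)·0.50^0·0.50^12 + C(12,1)·0.50^1·0.50^11 + C(12,2)·0.50^2·0.50^10.
= 0.000244 + 0.002930 + 0.016113 = 0.0193.

P = 0.0193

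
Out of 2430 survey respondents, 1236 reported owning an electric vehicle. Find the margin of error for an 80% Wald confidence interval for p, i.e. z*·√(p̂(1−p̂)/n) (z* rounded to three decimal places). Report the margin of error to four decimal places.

p̂ = 1236/2430 = 0.50864.
SE(p̂) = √(0.50864·0.49136/2430) = 0.010141.
The 80% critical value is z* = 1.282.
Margin of error = z*·SE = 1.282 × 0.010141 = 0.0130.

ME = 0.0130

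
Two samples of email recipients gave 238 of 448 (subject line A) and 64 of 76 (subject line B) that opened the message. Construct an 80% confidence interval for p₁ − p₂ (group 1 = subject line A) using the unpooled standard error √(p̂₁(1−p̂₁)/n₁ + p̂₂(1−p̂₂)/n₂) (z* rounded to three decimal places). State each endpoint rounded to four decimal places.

(-0.3724, -0.2493)

p̂₁ = 238/448 = 0.53125, p̂₂ = 64/76 = 0.84211; p̂₁ − p̂₂ = -0.31086.
Unpooled SE = √(p̂₁(1−p̂₁)/n₁ + p̂₂(1−p̂₂)/n₂) = √(0.000555856 + 0.001749526) = 0.048014.
z* = 1.282 at the 80% level. Margin of error = 0.06155.
So the interval runs from -0.3724 to -0.2493.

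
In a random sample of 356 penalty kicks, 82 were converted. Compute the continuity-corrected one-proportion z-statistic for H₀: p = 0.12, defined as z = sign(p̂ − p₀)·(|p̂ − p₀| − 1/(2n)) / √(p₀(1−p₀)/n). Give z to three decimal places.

The sample proportion is 82/356 = 0.23034. p̂ − p₀ = 0.110337.
Continuity correction 1/(2n) = 1/712 = 0.001404.
Corrected numerator: |0.110337| − 0.001404 = 0.108933.
Under H₀, SE = √(p₀(1−p₀)/n) = √(0.12·0.88/356) = √0.000296629 = 0.017223.
z = (+)0.108933/0.017223 = 6.325.

z = 6.325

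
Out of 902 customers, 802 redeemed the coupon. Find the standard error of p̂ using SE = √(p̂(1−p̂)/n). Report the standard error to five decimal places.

SE = 0.01045

p̂ = 802/902 = 0.88914.
p̂(1−p̂) = 0.88914·0.11086 = 0.098570.
SE = √(0.098570/902) = √0.000109279 = 0.01045.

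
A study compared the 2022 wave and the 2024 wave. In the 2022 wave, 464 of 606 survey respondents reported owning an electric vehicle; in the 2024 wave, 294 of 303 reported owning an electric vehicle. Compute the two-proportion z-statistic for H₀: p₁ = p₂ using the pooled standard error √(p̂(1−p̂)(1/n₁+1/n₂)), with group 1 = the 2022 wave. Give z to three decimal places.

Sample proportions: p̂₁ = 464/606 = 0.76568 and p̂₂ = 294/303 = 0.97030.
Pooling: p̂ = 758/909 = 0.83388.
SE = √[p̂(1−p̂)(1/n₁+1/n₂)] = √[0.83388·0.16612·(1/606+1/303)] ≈ 0.026187.
z = -0.20462/0.026187 = -7.814.

z = -7.814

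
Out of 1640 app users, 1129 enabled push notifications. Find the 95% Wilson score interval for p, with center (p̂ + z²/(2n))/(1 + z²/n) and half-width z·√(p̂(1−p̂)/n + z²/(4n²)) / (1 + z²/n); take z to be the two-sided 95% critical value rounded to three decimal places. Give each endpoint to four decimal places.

p̂ = 1129/1640 = 0.68841; z = 1.960, so z² = 3.841600.
1 + z²/n = 1.002342.
Center = (0.68841 + 0.001171)/1.002342 = 0.68797.
Radicand: p̂(1−p̂)/n + z²/(4n²) = 0.000130793 + 0.000000357 = 0.000131150.
Half-width = 1.960·√0.000131150/1.002342 = 0.02239.
So the interval runs from 0.6656 to 0.7104.

(0.6656, 0.7104)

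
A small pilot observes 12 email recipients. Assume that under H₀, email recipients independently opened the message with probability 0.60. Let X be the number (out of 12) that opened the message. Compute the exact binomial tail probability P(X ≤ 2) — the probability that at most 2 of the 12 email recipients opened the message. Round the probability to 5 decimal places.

P = 0.00281

X is binomial with n = 12 and p = 0.60.
P(X ≤ 2) = C(12,0)·0.60^0·0.40^12 + C(12,1)·0.60^1·0.40^11 + C(12,2)·0.60^2·0.40^10.
= 0.000017 + 0.000302 + 0.002491 = 0.00281.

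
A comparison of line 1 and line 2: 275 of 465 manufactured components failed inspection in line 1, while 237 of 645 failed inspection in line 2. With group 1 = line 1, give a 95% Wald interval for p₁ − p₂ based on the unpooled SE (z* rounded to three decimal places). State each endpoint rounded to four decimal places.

(0.1658, 0.2821)

p̂₁ = 275/465 = 0.59140, p̂₂ = 237/645 = 0.36744; p̂₁ − p̂₂ = 0.22396.
SE = √(0.000519670 + 0.000360354) = √0.000880024 = 0.029665.
The 95% critical value is z* = 1.960. Margin = 1.960·0.029665 = 0.05814.
CI: 0.22396 ± 0.05814 = (0.1658, 0.2821).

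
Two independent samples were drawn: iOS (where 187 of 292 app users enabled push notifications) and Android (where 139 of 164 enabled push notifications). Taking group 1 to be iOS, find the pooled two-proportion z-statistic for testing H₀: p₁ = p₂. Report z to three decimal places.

z = -4.702

p̂₁ = 187/292 = 0.64041, p̂₂ = 139/164 = 0.84756.
Pooled p̂ = (187+139)/(292+164) = 326/456 = 0.71491.
SE = √[p̂(1−p̂)(1/n₁+1/n₂)] = √[0.71491·0.28509·(1/292+1/164)] ≈ 0.044054.
z = (p̂₁ − p̂₂)/SE = (0.64041 − 0.84756)/0.044054 = -0.20715/0.044054 = -4.702.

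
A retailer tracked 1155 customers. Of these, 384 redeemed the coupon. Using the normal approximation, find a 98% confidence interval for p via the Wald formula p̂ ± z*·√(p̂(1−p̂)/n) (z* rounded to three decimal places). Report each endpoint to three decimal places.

(0.300, 0.365)

The sample proportion is 384/1155 = 0.33247.
Standard error of p̂: √(0.221933/1155) = √0.000192150 = 0.013862.
For 98% confidence, z* = 2.326.
Margin of error: 2.326 × 0.013862 = 0.03224.
So the interval runs from 0.300 to 0.365.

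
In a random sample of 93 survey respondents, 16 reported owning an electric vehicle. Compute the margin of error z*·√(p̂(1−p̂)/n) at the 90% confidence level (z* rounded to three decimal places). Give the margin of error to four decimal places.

ME = 0.0644

The sample proportion is 16/93 = 0.17204.
SE(p̂) = √(0.17204·0.82796/93) = 0.039136.
The 90% critical value is z* = 1.645.
ME = 1.645·0.039136 = 0.0644.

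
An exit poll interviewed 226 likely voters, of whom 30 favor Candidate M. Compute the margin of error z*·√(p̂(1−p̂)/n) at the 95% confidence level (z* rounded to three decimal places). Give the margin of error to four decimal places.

The sample proportion is 30/226 = 0.13274.
Standard error of p̂: √(0.115123/226) = √0.000509392 = 0.022570.
The 95% critical value is z* = 1.960.
ME = 1.960·0.022570 = 0.0442.

ME = 0.0442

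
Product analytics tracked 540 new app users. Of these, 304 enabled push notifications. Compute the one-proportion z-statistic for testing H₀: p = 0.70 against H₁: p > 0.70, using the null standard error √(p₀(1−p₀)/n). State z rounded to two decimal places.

z = -6.95

With x = 304 successes in n = 540, p̂ = 0.56296.
SE₀ = √(0.70·0.30/540) = 0.019720.
Test statistic: z = -0.13704/0.019720 = -6.95.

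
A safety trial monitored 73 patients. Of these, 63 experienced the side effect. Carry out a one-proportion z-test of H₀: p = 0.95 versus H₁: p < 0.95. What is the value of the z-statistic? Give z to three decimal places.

z = -3.410

Sample proportion p̂ = 63/73 = 0.86301.
Under H₀, SE = √(p₀(1−p₀)/n) = √(0.95·0.05/73) = √0.000650685 = 0.025509.
z = (0.86301 − 0.95)/0.025509 = -0.08699/0.025509 = -3.410.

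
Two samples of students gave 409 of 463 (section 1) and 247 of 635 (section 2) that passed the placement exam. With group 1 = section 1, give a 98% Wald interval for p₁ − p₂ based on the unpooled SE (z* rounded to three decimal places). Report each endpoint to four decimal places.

p̂₁ = 409/463 = 0.88337, p̂₂ = 247/635 = 0.38898; p̂₁ − p̂₂ = 0.49439.
SE = √(0.000222523 + 0.000374289) = √0.000596812 = 0.024430.
z* = 2.326 at the 98% level. Margin of error = 0.05682.
Interval: 0.49439 ± 0.05682 → (0.4376, 0.5512).

(0.4376, 0.5512)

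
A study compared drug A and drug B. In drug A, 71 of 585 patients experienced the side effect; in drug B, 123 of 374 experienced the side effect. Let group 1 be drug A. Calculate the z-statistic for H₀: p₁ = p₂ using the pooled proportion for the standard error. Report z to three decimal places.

z = -7.802

Sample proportions: p̂₁ = 71/585 = 0.12137 and p̂₂ = 123/374 = 0.32888.
Pooling: p̂ = 194/959 = 0.20229.
Pooled SE = √[0.1613712·0.00438320] ≈ 0.026596.
z = -0.20751/0.026596 = -7.802.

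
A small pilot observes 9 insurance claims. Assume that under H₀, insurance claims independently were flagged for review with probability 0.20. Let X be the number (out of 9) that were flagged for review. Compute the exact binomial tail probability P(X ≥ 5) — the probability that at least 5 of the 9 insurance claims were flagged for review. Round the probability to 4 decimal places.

X is binomial with n = 9 and p = 0.20.
P(X ≥ 5) = Σ_{j=5}^{9} C(9,j)·0.20^j·0.80^{9−j}.
= 0.016515 + 0.002753 + 0.000295 + 0.000018 + 0.000001 = 0.0196.

P = 0.0196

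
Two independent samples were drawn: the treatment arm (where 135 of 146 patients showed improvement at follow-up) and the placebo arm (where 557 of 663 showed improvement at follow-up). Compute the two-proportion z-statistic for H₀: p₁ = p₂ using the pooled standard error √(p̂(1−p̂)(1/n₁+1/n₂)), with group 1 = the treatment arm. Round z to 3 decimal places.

p̂₁ = 135/146 = 0.92466, p̂₂ = 557/663 = 0.84012.
Pooled p̂ = (135+557)/(146+663) = 692/809 = 0.85538.
Pooled SE = √[0.1237072·0.00835761] ≈ 0.032154.
z = (p̂₁ − p̂₂)/SE = (0.92466 − 0.84012)/0.032154 = 0.08454/0.032154 = 2.629.

z = 2.629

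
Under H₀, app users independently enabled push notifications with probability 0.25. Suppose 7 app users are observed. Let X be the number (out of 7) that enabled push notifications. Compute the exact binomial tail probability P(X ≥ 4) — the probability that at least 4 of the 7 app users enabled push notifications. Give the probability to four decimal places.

P = 0.0706

X ~ Binomial(n=7, p=0.25).
P(X ≥ 4) = C(7,4)·0.25^4·0.75^3 + C(7,5)·0.25^5·0.75^2 + C(7,6)·0.25^6·0.75^1 + C(7,7)·0.25^7·0.75^0.
= 0.057678 + 0.011536 + 0.001282 + 0.000061 = 0.0706.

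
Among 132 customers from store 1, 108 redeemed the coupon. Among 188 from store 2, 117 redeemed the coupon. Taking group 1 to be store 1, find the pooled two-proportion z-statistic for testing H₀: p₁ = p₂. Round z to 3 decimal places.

Sample proportions: p̂₁ = 108/132 = 0.81818 and p̂₂ = 117/188 = 0.62234.
Pooling: p̂ = 225/320 = 0.70312.
SE = √[p̂(1−p̂)(1/n₁+1/n₂)] = √[0.70312·0.29688·(1/132+1/188)] ≈ 0.051881.
z = 0.19584/0.051881 = 3.775.

z = 3.775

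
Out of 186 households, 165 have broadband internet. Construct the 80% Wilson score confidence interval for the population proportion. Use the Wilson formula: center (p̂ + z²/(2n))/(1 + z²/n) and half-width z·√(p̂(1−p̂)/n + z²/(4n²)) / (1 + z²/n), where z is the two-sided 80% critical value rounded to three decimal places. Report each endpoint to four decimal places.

(0.8539, 0.9135)

Here p̂ = 165/186 = 0.88710 and z = 1.282 (z² = 1.643524).
Denominator 1 + z²/n = 1 + 1.643524/186 = 1.008836.
Adjusted center: (0.88710 + z²/(2n))/1.008836 = 0.88371.
Radicand: p̂(1−p̂)/n + z²/(4n²) = 0.000538474 + 0.000011877 = 0.000550351.
Half-width = 1.282·√0.000550351/1.008836 = 0.02981.
So the interval runs from 0.8539 to 0.9135.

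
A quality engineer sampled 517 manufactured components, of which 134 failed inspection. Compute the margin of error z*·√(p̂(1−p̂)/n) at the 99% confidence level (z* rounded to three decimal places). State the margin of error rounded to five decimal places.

ME = 0.04964

With x = 134 successes in n = 517, p̂ = 0.25919.
SE(p̂) = √(0.25919·0.74081/517) = 0.019272.
For 99% confidence, z* = 2.576.
ME = 2.576·0.019272 = 0.04964.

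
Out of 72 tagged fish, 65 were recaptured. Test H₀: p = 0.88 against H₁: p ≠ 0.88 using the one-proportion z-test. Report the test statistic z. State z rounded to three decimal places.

The sample proportion is 65/72 = 0.90278.
Null standard error: √(0.88·0.12/72) = √0.001466667 = 0.038297.
Test statistic: z = 0.02278/0.038297 = 0.595.

z = 0.595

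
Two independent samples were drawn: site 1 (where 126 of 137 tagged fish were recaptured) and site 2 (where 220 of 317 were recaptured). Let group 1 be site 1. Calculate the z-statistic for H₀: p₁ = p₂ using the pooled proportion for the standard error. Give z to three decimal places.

p̂₁ = 126/137 = 0.91971, p̂₂ = 220/317 = 0.69401.
Pooling: p̂ = 346/454 = 0.76211.
Pooled SE = √[0.1812960·0.01045384] ≈ 0.043534.
z = (p̂₁ − p̂₂)/SE = (0.91971 − 0.69401)/0.043534 = 0.22570/0.043534 = 5.184.

z = 5.184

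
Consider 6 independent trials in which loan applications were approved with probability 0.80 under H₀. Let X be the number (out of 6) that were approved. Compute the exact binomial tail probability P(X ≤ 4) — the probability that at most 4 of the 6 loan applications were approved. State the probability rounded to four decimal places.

P = 0.3446

X ~ Binomial(n=6, p=0.80).
P(X ≤ 4) = Σ_{j=0}^{4} C(6,j)·0.80^j·0.20^{6−j}.
= 0.000064 + 0.001536 + 0.015360 + 0.081920 + 0.245760 = 0.3446.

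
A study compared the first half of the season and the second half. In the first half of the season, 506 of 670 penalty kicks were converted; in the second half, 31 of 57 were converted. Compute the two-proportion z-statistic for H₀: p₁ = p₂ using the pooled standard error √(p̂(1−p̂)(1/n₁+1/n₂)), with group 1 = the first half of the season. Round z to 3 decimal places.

z = 3.487

Sample proportions: p̂₁ = 506/670 = 0.75522 and p̂₂ = 31/57 = 0.54386.
Pooling: p̂ = 537/727 = 0.73865.
Pooled SE = √[0.1930452·0.01903640] ≈ 0.060621.
z = (p̂₁ − p̂₂)/SE = (0.75522 − 0.54386)/0.060621 = 0.21136/0.060621 = 3.487.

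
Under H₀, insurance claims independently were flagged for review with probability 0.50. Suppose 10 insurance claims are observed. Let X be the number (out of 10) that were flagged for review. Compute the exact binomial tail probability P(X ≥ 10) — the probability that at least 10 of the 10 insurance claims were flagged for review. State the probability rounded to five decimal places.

P = 0.00098

X ~ Binomial(n=10, p=0.50).
P(X ≥ 10) = C(10,10)·0.50^10·0.50^0.
= 0.000977 = 0.00098.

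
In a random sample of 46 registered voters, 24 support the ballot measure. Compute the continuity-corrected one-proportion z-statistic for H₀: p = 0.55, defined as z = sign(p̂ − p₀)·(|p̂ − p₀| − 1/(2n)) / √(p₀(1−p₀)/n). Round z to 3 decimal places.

z = -0.237

p̂ = 24/46 = 0.52174. p̂ − p₀ = -0.028261.
1/(2n) = 0.010870.
Corrected numerator: |-0.028261| − 0.010870 = 0.017391.
Under H₀, SE = √(p₀(1−p₀)/n) = √(0.55·0.45/46) = √0.005380435 = 0.073351.
z = (−)0.017391/0.073351 = -0.237.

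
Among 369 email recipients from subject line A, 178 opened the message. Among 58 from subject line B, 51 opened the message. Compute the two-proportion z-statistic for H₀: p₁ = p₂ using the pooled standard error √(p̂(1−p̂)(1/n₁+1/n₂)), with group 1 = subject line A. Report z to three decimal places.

z = -5.635

Sample proportions: p̂₁ = 178/369 = 0.48238 and p̂₂ = 51/58 = 0.87931.
Pooled p̂ = (178+51)/(369+58) = 229/427 = 0.53630.
Pooled SE = √[0.2486823·0.01995141] ≈ 0.070438.
z = -0.39693/0.070438 = -5.635.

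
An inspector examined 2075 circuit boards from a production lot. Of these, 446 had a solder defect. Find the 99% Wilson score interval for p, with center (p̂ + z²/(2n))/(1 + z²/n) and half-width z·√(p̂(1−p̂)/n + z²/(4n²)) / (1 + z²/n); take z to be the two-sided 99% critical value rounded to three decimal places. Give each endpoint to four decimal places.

(0.1926, 0.2391)

p̂ = 446/2075 = 0.21494; z = 2.576, so z² = 6.635776.
1 + z²/n = 1.003198.
Adjusted center: (0.21494 + z²/(2n))/1.003198 = 0.21585.
Radicand: p̂(1−p̂)/n + z²/(4n²) = 0.000081321 + 0.000000385 = 0.000081706.
Half-width = 2.576·√0.000081706/1.003198 = 0.02321.
Interval: 0.21585 ± 0.02321 → (0.1926, 0.2391).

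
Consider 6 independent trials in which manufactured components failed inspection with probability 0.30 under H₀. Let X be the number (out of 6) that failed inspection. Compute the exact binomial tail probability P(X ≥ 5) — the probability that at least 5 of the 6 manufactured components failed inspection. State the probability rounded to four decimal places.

X ~ Binomial(n=6, p=0.30).
P(X ≥ 5) = C(6,5)·0.30^5·0.70^1 + C(6,6)·0.30^6·0.70^0.
= 0.010206 + 0.000729 = 0.0109.

P = 0.0109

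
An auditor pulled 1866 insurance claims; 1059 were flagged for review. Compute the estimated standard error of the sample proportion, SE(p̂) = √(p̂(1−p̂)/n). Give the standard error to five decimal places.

SE = 0.01147

The sample proportion is 1059/1866 = 0.56752.
p̂(1−p̂) = 0.56752·0.43248 = 0.245441.
SE = √(0.245441/1866) = 0.01147.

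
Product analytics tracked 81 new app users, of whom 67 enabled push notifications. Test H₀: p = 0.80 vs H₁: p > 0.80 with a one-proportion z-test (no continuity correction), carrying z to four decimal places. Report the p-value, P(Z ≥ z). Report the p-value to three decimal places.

p̂ = 67/81 = 0.82716.
Null standard error: √(0.80·0.20/81) = √0.001975309 = 0.044444.
Test statistic (full precision, shown to 4 dp): z = (67/81 − 0.80)/SE₀ ≈ 0.6111.
From the standard normal, P(Z ≥ z) = 0.271.

p-value = 0.271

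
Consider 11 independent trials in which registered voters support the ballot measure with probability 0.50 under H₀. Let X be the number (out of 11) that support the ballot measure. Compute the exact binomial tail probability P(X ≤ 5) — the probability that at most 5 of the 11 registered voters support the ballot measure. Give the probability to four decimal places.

P = 0.5000

X is binomial with n = 11 and p = 0.50.
P(X ≤ 5) = Σ_{j=0}^{5} C(11,j)·0.50^j·0.50^{11−j}.
= 0.000488 + 0.005371 + 0.026855 + 0.080566 + 0.161133 + 0.225586 = 0.5000.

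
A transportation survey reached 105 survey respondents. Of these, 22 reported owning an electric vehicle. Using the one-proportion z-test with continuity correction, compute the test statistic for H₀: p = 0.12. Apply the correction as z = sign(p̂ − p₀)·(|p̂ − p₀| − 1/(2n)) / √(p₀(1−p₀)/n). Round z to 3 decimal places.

z = 2.673

Sample proportion p̂ = 22/105 = 0.20952. p̂ − p₀ = 0.089524.
Continuity correction 1/(2n) = 1/210 = 0.004762.
Corrected numerator: |0.089524| − 0.004762 = 0.084762.
Under H₀, SE = √(p₀(1−p₀)/n) = √(0.12·0.88/105) = √0.001005714 = 0.031713.
z = +0.084762/0.031713 = 2.673.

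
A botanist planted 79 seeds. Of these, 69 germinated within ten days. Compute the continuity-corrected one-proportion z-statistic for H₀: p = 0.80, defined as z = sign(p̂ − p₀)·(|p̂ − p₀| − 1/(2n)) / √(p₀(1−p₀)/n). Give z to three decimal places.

z = 1.491

With x = 69 successes in n = 79, p̂ = 0.87342. p̂ − p₀ = 0.073418.
1/(2n) = 0.006329.
Corrected numerator: |0.073418| − 0.006329 = 0.067089.
SE₀ = √(0.80·0.20/79) = 0.045004.
z = (+)0.067089/0.045004 = 1.491.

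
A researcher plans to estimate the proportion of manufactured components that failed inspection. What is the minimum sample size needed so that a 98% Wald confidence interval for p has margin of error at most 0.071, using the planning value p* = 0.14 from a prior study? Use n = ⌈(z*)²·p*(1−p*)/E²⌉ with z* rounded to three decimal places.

For 98% confidence, z* = 2.326.
p*(1−p*) = 0.14·0.86 = 0.1204.
Required n before rounding: 5.410276 × 0.1204 / 0.071² = 129.220.
Rounding up, n = 130.

n = 130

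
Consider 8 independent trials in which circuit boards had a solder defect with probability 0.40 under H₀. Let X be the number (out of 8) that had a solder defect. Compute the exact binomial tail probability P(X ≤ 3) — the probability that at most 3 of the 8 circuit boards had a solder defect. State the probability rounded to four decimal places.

X is binomial with n = 8 and p = 0.40.
P(X ≤ 3) = C(8,0)·0.40^0·0.60^8 + C(8,1)·0.40^1·0.60^7 + C(8,2)·0.40^2·0.60^6 + C(8,3)·0.40^3·0.60^5.
= 0.016796 + 0.089580 + 0.209019 + 0.278692 = 0.5941.

P = 0.5941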